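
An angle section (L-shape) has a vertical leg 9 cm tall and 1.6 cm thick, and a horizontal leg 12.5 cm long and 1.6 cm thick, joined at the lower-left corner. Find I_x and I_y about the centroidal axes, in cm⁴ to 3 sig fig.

I_x ≈ 209 cm⁴, I_y ≈ 484 cm⁴

Split into non-overlapping primitives; take the origin at the lower-left of the bounding box.
Vertical leg: 1.6 × 9, A = 14.4 cm², y = 4.5 cm, Ī = 97.2 cm⁴.
Horizontal leg (remainder): 10.9 × 1.6, A = 17.44 cm², y = 0.8 cm, Ī = 3.7205 cm⁴.
Centroid: ȳ = ΣA·y / ΣA = 2.4734 cm.
Transfer each piece to the centroidal x-axis using Ī + A·d² with d = y − 2.4734:
  vertical leg: d = 2.0266 cm → contributes +156.34 cm⁴
  horizontal leg (remainder): d = -1.6734 cm → contributes +52.555 cm⁴
Total I = 208.9 cm⁴.
For the y-axis: x̄ = 4.2234 cm.
Repeating about the centroidal y-axis gives I_y = 483.85 cm⁴.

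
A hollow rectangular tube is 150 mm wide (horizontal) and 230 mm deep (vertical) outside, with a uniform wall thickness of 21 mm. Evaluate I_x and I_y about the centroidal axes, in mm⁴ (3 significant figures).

Break the section into simple shapes (no overlaps), measuring from the bottom-left corner of the bounding box.
Outer rectangle: 150 × 230, A = 34 500 mm², y = 115 mm, Ī = 152 087 500 mm⁴.
Inner void (subtracted): 108 × 188, A = 20 304 mm², y = 115 mm, Ī = 59 802 048 mm⁴.
By symmetry the centroid is at mid-height, ȳ = 115 mm.
All pieces are centred on the centroidal x-axis, so I = ΣĪ (holes subtracted) = 92 285 452 mm⁴.
Repeating about the centroidal y-axis gives I_y = 44 952 012 mm⁴.

I_x ≈ 9.23 × 10⁷ mm⁴, I_y ≈ 4.50 × 10⁷ mm⁴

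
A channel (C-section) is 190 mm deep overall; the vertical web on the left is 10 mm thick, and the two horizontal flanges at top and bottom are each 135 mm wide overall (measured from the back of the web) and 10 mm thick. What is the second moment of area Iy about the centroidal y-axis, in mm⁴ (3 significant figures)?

Split into non-overlapping primitives; take the origin at the lower-left of the bounding box.
Web: 10 × 190, A = 1 900 mm², x = 5 mm, Ī = 15 833 mm⁴.
Top flange (beyond web): 125 × 10, A = 1 250 mm², x = 72.5 mm, Ī = 1 627 604 mm⁴.
Bottom flange (beyond web): 125 × 10, A = 1 250 mm², x = 72.5 mm, Ī = 1 627 604 mm⁴.
Centroid: x̄ = ΣA·x / ΣA = 43.352 mm.
Transfer each piece to the centroidal y-axis using Ī + A·d² with d = x − 43.352:
  web: d = -38.352 mm → contributes +2 810 537 mm⁴
  top flange (beyond web): d = 29.148 mm → contributes +2 689 592 mm⁴
  bottom flange (beyond web): d = 29.148 mm → contributes +2 689 592 mm⁴
Total I = 8 189 721 mm⁴.

Iy ≈ 8.19 × 10⁶ mm⁴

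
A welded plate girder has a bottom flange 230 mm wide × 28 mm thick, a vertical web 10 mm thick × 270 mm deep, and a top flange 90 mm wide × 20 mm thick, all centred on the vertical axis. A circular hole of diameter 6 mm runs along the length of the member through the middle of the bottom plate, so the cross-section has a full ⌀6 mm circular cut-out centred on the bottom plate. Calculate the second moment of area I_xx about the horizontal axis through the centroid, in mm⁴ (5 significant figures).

Split into non-overlapping primitives; take the origin at the lower-left of the bounding box.
Bottom plate: 230 × 28, A = 6 440 mm², y = 14 mm, Ī = 420746.7 mm⁴.
Web plate: 10 × 270, A = 2 700 mm², y = 163 mm, Ī = 16 402 500 mm⁴.
Top plate: 90 × 20, A = 1 800 mm², y = 308 mm, Ī = 60 000 mm⁴.
Hole (subtracted): ⌀6, A = 28.27433 mm², y = 14 mm, Ī = 63.61725 mm⁴.
Centroid: ȳ = ΣA·y / ΣA = 99.36688 mm.
Transfer each piece to the horizontal axis through the centroid using Ī + A·d² with d = y − 99.36688:
  bottom plate: d = -85.36688 mm → contributes +47 352 276 mm⁴
  web plate: d = 63.63312 mm → contributes +27 335 269 mm⁴
  top plate: d = 208.6331 mm → contributes +78 410 000 mm⁴
  hole: d = -85.36688 mm → contributes −206 113 mm⁴
Total I = 152 891 432 mm⁴.

I_xx ≈ 1.5289 × 10⁸ mm⁴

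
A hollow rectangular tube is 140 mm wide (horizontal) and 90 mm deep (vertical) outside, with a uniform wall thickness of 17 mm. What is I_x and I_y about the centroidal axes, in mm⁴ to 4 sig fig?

I_x ≈ 6.954 × 10⁶ mm⁴, I_y ≈ 1.502 × 10⁷ mm⁴

Split into non-overlapping primitives; take the origin at the lower-left of the bounding box.
Outer rectangle: 140 × 90, A = 12 600 mm², y = 45 mm, Ī = 8 505 000 mm⁴.
Inner void (subtracted): 106 × 56, A = 5 936 mm², y = 45 mm, Ī = 1 551 275 mm⁴.
By symmetry the centroid is at mid-height, ȳ = 45 mm.
All pieces are centred on the centroidal x-axis, so I = ΣĪ (holes subtracted) = 6 953 725 mm⁴.
Repeating about the centroidal y-axis gives I_y = 15 021 925 mm⁴.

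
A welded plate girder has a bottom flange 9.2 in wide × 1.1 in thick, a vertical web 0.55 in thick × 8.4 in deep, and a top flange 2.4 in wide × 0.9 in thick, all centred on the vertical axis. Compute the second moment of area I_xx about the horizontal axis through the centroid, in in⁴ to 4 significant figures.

Split into non-overlapping primitives; take the origin at the lower-left of the bounding box.
Bottom plate: 9.2 × 1.1, A = 10.12 in², y = 0.55 in, Ī = 1.02043 in⁴.
Web plate: 0.55 × 8.4, A = 4.62 in², y = 5.3 in, Ī = 27.1656 in⁴.
Top plate: 2.4 × 0.9, A = 2.16 in², y = 9.95 in, Ī = 0.1458 in⁴.
Centroid: ȳ = ΣA·y / ΣA = 3.04994 in.
Transfer each piece to the horizontal axis through the centroid using Ī + A·d² with d = y − 3.04994:
  bottom plate: d = -2.49994 in → contributes +64.2674 in⁴
  web plate: d = 2.25006 in → contributes +50.5556 in⁴
  top plate: d = 6.90006 in → contributes +102.985 in⁴
Total I = 217.808 in⁴.

I_xx ≈ 217.8 in⁴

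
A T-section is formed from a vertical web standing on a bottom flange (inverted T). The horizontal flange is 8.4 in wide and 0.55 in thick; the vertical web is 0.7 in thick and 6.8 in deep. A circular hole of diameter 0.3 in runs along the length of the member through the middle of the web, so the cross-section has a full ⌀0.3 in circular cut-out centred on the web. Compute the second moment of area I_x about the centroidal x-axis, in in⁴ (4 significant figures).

I_x ≈ 49.89 in⁴

Decompose the section into non-overlapping parts with the origin at the bottom-left of its bounding rectangle.
Flange: 8.4 × 0.55, A = 4.62 in², y = 0.275 in, Ī = 0.116463 in⁴.
Web: 0.7 × 6.8, A = 4.76 in², y = 3.95 in, Ī = 18.3419 in⁴.
Hole (subtracted): ⌀0.3, A = 0.0706858 in², y = 3.95 in, Ī = 0.000397608 in⁴.
Centroid: ȳ = ΣA·y / ΣA = 2.12618 in.
Transfer each piece to the centroidal x-axis using Ī + A·d² with d = y − 2.12618:
  flange: d = -1.85118 in → contributes +15.9486 in⁴
  web: d = 1.82382 in → contributes +34.1751 in⁴
  hole: d = 1.82382 in → contributes −0.235521 in⁴
Total I = 49.8882 in⁴.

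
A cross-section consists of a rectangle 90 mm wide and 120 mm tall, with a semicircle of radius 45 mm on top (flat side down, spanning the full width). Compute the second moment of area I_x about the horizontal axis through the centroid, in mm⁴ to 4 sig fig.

Decompose the section into non-overlapping parts with the origin at the bottom-left of its bounding rectangle.
Rectangular body: 90 × 120, A = 10 800 mm², y = 60 mm, Ī = 12 960 000 mm⁴.
Semicircular cap: semicircle r = 45, A = 3180.86 mm², y = 139.099 mm, Ī = 450 072 mm⁴.
Centroid: ȳ = ΣA·y / ΣA = 77.9962 mm.
Transfer each piece to the horizontal axis through the centroid using Ī + A·d² with d = y − 77.9962:
  rectangular body: d = -17.9962 mm → contributes +16 457 705 mm⁴
  semicircular cap: d = 61.1024 mm → contributes +12 325 848 mm⁴
Total I = 28 783 553 mm⁴.

I_x ≈ 2.878 × 10⁷ mm⁴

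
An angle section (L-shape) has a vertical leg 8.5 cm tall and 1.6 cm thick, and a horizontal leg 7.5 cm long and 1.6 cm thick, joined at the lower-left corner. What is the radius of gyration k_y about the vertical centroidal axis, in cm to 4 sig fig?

k_y ≈ 2.172 cm

Decompose the section into non-overlapping parts with the origin at the bottom-left of its bounding rectangle.
Vertical leg: 1.6 × 8.5, A = 13.6 cm², x = 0.8 cm, Ī = 2.90133 cm⁴.
Horizontal leg (remainder): 5.9 × 1.6, A = 9.44 cm², x = 4.55 cm, Ī = 27.3839 cm⁴.
Centroid: x̄ = ΣA·x / ΣA = 2.33646 cm.
Transfer each piece to the vertical centroidal axis using Ī + A·d² with d = x − 2.33646:
  vertical leg: d = -1.53646 cm → contributes +35.0069 cm⁴
  horizontal leg (remainder): d = 2.21354 cm → contributes +73.6377 cm⁴
Total I = 108.645 cm⁴.
Radius of gyration: k = √(I/A) = √(108.645 / 23.04) = 2.17151 cm.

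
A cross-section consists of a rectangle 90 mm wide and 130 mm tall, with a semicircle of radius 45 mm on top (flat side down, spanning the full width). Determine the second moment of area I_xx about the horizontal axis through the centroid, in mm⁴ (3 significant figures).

I_xx ≈ 3.46 × 10⁷ mm⁴

Break the section into simple shapes (no overlaps), measuring from the bottom-left corner of the bounding box.
Rectangular body: 90 × 130, A = 11 700 mm², y = 65 mm, Ī = 16 477 500 mm⁴.
Semicircular cap: semicircle r = 45, A = 3180.9 mm², y = 149.1 mm, Ī = 450 072 mm⁴.
Centroid: ȳ = ΣA·y / ΣA = 82.977 mm.
Transfer each piece to the horizontal axis through the centroid using Ī + A·d² with d = y − 82.977:
  rectangular body: d = -17.977 mm → contributes +20 258 415 mm⁴
  semicircular cap: d = 66.122 mm → contributes +14 357 214 mm⁴
Total I = 34 615 629 mm⁴.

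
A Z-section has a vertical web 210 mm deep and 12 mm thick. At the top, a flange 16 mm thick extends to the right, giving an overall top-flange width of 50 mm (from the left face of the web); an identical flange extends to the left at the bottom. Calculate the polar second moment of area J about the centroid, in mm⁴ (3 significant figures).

J ≈ 2.17 × 10⁷ mm⁴

Treat the section as a set of non-overlapping primitives; coordinates are from the bounding-box lower-left.
Web: 12 × 210, A = 2 520 mm², y = 105 mm, Ī = 9 261 000 mm⁴.
Top flange (beyond web): 38 × 16, A = 608 mm², y = 202 mm, Ī = 12 971 mm⁴.
Bottom flange (beyond web): 38 × 16, A = 608 mm², y = 8 mm, Ī = 12 971 mm⁴.
Centroid: ȳ = ΣA·y / ΣA = 105 mm.
Transfer each piece to the centroidal x-axis using Ī + A·d² with d = y − 105:
  web: d = 0 mm → contributes +9 261 000 mm⁴
  top flange (beyond web): d = 97 mm → contributes +5 733 643 mm⁴
  bottom flange (beyond web): d = -97 mm → contributes +5 733 643 mm⁴
Total I = 20 728 285 mm⁴.
For the y-axis: x̄ = 44 mm.
Repeating about the centroidal y-axis gives I_y = 936 565 mm⁴.
Polar second moment: J = I_x + I_y = 21 664 851 mm⁴.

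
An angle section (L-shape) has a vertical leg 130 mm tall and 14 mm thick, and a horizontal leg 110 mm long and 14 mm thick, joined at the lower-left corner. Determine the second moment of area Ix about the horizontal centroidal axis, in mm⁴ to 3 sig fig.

Ix ≈ 5.19 × 10⁶ mm⁴

Decompose the section into non-overlapping parts with the origin at the bottom-left of its bounding rectangle.
Vertical leg: 14 × 130, A = 1 820 mm², y = 65 mm, Ī = 2 563 167 mm⁴.
Horizontal leg (remainder): 96 × 14, A = 1 344 mm², y = 7 mm, Ī = 21 952 mm⁴.
Centroid: ȳ = ΣA·y / ΣA = 40.363 mm.
Transfer each piece to the horizontal centroidal axis using Ī + A·d² with d = y − 40.363:
  vertical leg: d = 24.637 mm → contributes +3 667 889 mm⁴
  horizontal leg (remainder): d = -33.363 mm → contributes +1 517 930 mm⁴
Total I = 5 185 818 mm⁴.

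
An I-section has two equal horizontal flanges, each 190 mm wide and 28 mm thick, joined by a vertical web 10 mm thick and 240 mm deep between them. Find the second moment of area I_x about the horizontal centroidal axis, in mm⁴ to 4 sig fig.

Treat the section as a set of non-overlapping primitives; coordinates are from the bounding-box lower-left.
Bottom flange: 190 × 28, A = 5 320 mm², y = 14 mm, Ī = 347 573 mm⁴.
Web: 10 × 240, A = 2 400 mm², y = 148 mm, Ī = 11 520 000 mm⁴.
Top flange: 190 × 28, A = 5 320 mm², y = 282 mm, Ī = 347 573 mm⁴.
By symmetry the centroid is at mid-height, ȳ = 148 mm.
Transfer each piece to the horizontal centroidal axis using Ī + A·d² with d = y − 148:
  bottom flange: d = -134 mm → contributes +95 873 493 mm⁴
  web: d = 0 mm → contributes +11 520 000 mm⁴
  top flange: d = 134 mm → contributes +95 873 493 mm⁴
Total I = 203 266 987 mm⁴.

I_x ≈ 2.033 × 10⁸ mm⁴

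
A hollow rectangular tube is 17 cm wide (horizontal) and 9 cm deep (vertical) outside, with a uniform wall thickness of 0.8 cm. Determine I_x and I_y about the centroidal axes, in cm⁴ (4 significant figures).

Split into non-overlapping primitives; take the origin at the lower-left of the bounding box.
Outer rectangle: 17 × 9, A = 153 cm², y = 4.5 cm, Ī = 1032.75 cm⁴.
Inner void (subtracted): 15.4 × 7.4, A = 113.96 cm², y = 4.5 cm, Ī = 520.037 cm⁴.
By symmetry the centroid is at mid-height, ȳ = 4.5 cm.
All pieces are centred on the centroidal x-axis, so I = ΣĪ (holes subtracted) = 512.713 cm⁴.
Repeating about the centroidal y-axis gives I_y = 1432.52 cm⁴.

I_x ≈ 512.7 cm⁴, I_y ≈ 1433 cm⁴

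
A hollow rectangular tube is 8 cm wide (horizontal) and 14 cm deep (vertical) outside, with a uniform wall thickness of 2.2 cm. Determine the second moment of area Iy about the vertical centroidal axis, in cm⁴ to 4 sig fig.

Split into non-overlapping primitives; take the origin at the lower-left of the bounding box.
Outer rectangle: 8 × 14, A = 112 cm², x = 4 cm, Ī = 597.333 cm⁴.
Inner void (subtracted): 3.6 × 9.6, A = 34.56 cm², x = 4 cm, Ī = 37.3248 cm⁴.
By symmetry the centroid is at mid-width, x̄ = 4 cm.
All pieces are centred on the vertical centroidal axis, so I = ΣĪ (holes subtracted) = 560.009 cm⁴.

Iy ≈ 560.0 cm⁴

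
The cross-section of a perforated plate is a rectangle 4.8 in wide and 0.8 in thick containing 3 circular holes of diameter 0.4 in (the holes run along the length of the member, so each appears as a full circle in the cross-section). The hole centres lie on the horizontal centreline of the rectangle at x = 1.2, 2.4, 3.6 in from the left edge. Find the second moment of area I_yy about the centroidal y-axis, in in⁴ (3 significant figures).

I_yy ≈ 7.01 in⁴

Break the section into simple shapes (no overlaps), measuring from the bottom-left corner of the bounding box.
Plate: 4.8 × 0.8, A = 3.84 in², x = 2.4 in, Ī = 7.3728 in⁴.
Hole 1 (subtracted): ⌀0.4, A = 0.12566 in², x = 1.2 in, Ī = 0.0012566 in⁴.
Hole 2 (subtracted): ⌀0.4, A = 0.12566 in², x = 2.4 in, Ī = 0.0012566 in⁴.
Hole 3 (subtracted): ⌀0.4, A = 0.12566 in², x = 3.6 in, Ī = 0.0012566 in⁴.
By symmetry the centroid is at mid-width, x̄ = 2.4 in.
Transfer each piece to the centroidal y-axis using Ī + A·d² with d = x − 2.4:
  plate: d = 0 in → contributes +7.3728 in⁴
  hole 1: d = -1.2 in → contributes −0.18221 in⁴
  hole 2: d = 0 in → contributes −0.0012566 in⁴
  hole 3: d = 1.2 in → contributes −0.18221 in⁴
Total I = 7.0071 in⁴.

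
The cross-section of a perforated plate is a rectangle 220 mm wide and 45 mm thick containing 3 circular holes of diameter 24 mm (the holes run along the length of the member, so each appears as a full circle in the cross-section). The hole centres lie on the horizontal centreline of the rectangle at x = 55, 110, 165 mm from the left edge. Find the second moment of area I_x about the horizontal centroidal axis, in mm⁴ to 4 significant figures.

I_x ≈ 1.622 × 10⁶ mm⁴

Break the section into simple shapes (no overlaps), measuring from the bottom-left corner of the bounding box.
Plate: 220 × 45, A = 9 900 mm², y = 22.5 mm, Ī = 1 670 625 mm⁴.
Hole 1 (subtracted): ⌀24, A = 452.389 mm², y = 22.5 mm, Ī = 16 286 mm⁴.
Hole 2 (subtracted): ⌀24, A = 452.389 mm², y = 22.5 mm, Ī = 16 286 mm⁴.
Hole 3 (subtracted): ⌀24, A = 452.389 mm², y = 22.5 mm, Ī = 16 286 mm⁴.
By symmetry the centroid is at mid-height, ȳ = 22.5 mm.
All pieces are centred on the horizontal centroidal axis, so I = ΣĪ (holes subtracted) = 1 621 767 mm⁴.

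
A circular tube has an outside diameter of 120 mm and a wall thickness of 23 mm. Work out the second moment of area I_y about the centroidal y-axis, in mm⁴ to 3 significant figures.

I_y ≈ 8.71 × 10⁶ mm⁴

Treat the section as a set of non-overlapping primitives; coordinates are from the bounding-box lower-left.
Outer circle: ⌀120, A = 11 310 mm², x = 60 mm, Ī = 10 178 760 mm⁴.
Bore (subtracted): ⌀74, A = 4300.8 mm², x = 60 mm, Ī = 1 471 963 mm⁴.
By symmetry the centroid is at mid-width, x̄ = 60 mm.
All pieces are centred on the centroidal y-axis, so I = ΣĪ (holes subtracted) = 8 706 798 mm⁴.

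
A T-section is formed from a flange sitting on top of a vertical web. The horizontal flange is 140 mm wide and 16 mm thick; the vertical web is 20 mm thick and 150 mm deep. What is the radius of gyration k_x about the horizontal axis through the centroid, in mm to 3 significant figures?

Break the section into simple shapes (no overlaps), measuring from the bottom-left corner of the bounding box.
Flange: 140 × 16, A = 2 240 mm², y = 158 mm, Ī = 47 787 mm⁴.
Web: 20 × 150, A = 3 000 mm², y = 75 mm, Ī = 5 625 000 mm⁴.
Centroid: ȳ = ΣA·y / ΣA = 110.48 mm.
Transfer each piece to the horizontal axis through the centroid using Ī + A·d² with d = y − 110.48:
  flange: d = 47.519 mm → contributes +5 105 849 mm⁴
  web: d = -35.481 mm → contributes +9 401 686 mm⁴
Total I = 14 507 535 mm⁴.
Radius of gyration: k = √(I/A) = √(14 507 535 / 5 240) = 52.618 mm.

k_x ≈ 52.6 mm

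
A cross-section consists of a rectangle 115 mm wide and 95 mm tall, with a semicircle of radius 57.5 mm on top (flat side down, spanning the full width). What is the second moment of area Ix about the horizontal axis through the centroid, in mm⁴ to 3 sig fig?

Treat the section as a set of non-overlapping primitives; coordinates are from the bounding-box lower-left.
Rectangular body: 115 × 95, A = 10 925 mm², y = 47.5 mm, Ī = 8 216 510 mm⁴.
Semicircular cap: semicircle r = 57.5, A = 5193.4 mm², y = 119.4 mm, Ī = 1 199 785 mm⁴.
Centroid: ȳ = ΣA·y / ΣA = 70.668 mm.
Transfer each piece to the horizontal axis through the centroid using Ī + A·d² with d = y − 70.668:
  rectangular body: d = -23.168 mm → contributes +14 080 450 mm⁴
  semicircular cap: d = 48.736 mm → contributes +13 535 245 mm⁴
Total I = 27 615 694 mm⁴.

Ix ≈ 2.76 × 10⁷ mm⁴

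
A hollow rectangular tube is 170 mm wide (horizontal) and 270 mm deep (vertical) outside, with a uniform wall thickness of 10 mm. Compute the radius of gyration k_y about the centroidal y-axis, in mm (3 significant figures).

k_y ≈ 69.2 mm

Break the section into simple shapes (no overlaps), measuring from the bottom-left corner of the bounding box.
Outer rectangle: 170 × 270, A = 45 900 mm², x = 85 mm, Ī = 110 542 500 mm⁴.
Inner void (subtracted): 150 × 250, A = 37 500 mm², x = 85 mm, Ī = 70 312 500 mm⁴.
By symmetry the centroid is at mid-width, x̄ = 85 mm.
All pieces are centred on the centroidal y-axis, so I = ΣĪ (holes subtracted) = 40 230 000 mm⁴.
Radius of gyration: k = √(I/A) = √(40 230 000 / 8 400) = 69.205 mm.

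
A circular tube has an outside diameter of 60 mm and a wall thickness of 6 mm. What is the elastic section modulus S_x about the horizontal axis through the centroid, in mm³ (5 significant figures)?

Split into non-overlapping primitives; take the origin at the lower-left of the bounding box.
Outer circle: ⌀60, A = 2827.433 mm², y = 30 mm, Ī = 636172.5 mm⁴.
Bore (subtracted): ⌀48, A = 1809.557 mm², y = 30 mm, Ī = 260576.3 mm⁴.
By symmetry the centroid is at mid-height, ȳ = 30 mm.
All pieces are centred on the horizontal axis through the centroid, so I = ΣĪ (holes subtracted) = 375596.3 mm⁴.
Extreme fibre distance c = 30 mm; S = I/c = 12519.88 mm³.

S_x ≈ 1.2520 × 10⁴ mm³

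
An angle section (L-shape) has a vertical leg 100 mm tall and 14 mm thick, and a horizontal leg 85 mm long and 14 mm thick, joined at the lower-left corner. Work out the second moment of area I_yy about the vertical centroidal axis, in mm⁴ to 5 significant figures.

Split into non-overlapping primitives; take the origin at the lower-left of the bounding box.
Vertical leg: 14 × 100, A = 1 400 mm², x = 7 mm, Ī = 22866.67 mm⁴.
Horizontal leg (remainder): 71 × 14, A = 994 mm², x = 49.5 mm, Ī = 417562.8 mm⁴.
Centroid: x̄ = ΣA·x / ΣA = 24.6462 mm.
Transfer each piece to the vertical centroidal axis using Ī + A·d² with d = x − 24.6462:
  vertical leg: d = -17.6462 mm → contributes +458810.3 mm⁴
  horizontal leg (remainder): d = 24.8538 mm → contributes +1 031 568 mm⁴
Total I = 1 490 378 mm⁴.

I_yy ≈ 1.4904 × 10⁶ mm⁴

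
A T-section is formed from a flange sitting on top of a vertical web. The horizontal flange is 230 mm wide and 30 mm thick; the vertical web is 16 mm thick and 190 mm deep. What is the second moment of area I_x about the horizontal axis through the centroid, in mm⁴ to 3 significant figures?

Treat the section as a set of non-overlapping primitives; coordinates are from the bounding-box lower-left.
Flange: 230 × 30, A = 6 900 mm², y = 205 mm, Ī = 517 500 mm⁴.
Web: 16 × 190, A = 3 040 mm², y = 95 mm, Ī = 9 145 333 mm⁴.
Centroid: ȳ = ΣA·y / ΣA = 171.36 mm.
Transfer each piece to the horizontal axis through the centroid using Ī + A·d² with d = y − 171.36:
  flange: d = 33.642 mm → contributes +8 326 742 mm⁴
  web: d = -76.358 mm → contributes +26 870 257 mm⁴
Total I = 35 196 998 mm⁴.

I_x ≈ 3.52 × 10⁷ mm⁴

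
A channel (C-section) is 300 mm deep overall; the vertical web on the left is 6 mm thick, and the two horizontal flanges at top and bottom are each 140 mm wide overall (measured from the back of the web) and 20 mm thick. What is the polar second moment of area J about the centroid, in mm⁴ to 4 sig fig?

J ≈ 1.334 × 10⁸ mm⁴

Treat the section as a set of non-overlapping primitives; coordinates are from the bounding-box lower-left.
Web: 6 × 300, A = 1 800 mm², y = 150 mm, Ī = 13 500 000 mm⁴.
Top flange (beyond web): 134 × 20, A = 2 680 mm², y = 290 mm, Ī = 89333.3 mm⁴.
Bottom flange (beyond web): 134 × 20, A = 2 680 mm², y = 10 mm, Ī = 89333.3 mm⁴.
By symmetry the centroid is at mid-height, ȳ = 150 mm.
Transfer each piece to the centroidal x-axis using Ī + A·d² with d = y − 150:
  web: d = 0 mm → contributes +13 500 000 mm⁴
  top flange (beyond web): d = 140 mm → contributes +52 617 333 mm⁴
  bottom flange (beyond web): d = -140 mm → contributes +52 617 333 mm⁴
Total I = 118 734 667 mm⁴.
For the y-axis: x̄ = 55.4022 mm.
Repeating about the centroidal y-axis gives I_y = 14 628 428 mm⁴.
Polar second moment: J = I_x + I_y = 133 363 095 mm⁴.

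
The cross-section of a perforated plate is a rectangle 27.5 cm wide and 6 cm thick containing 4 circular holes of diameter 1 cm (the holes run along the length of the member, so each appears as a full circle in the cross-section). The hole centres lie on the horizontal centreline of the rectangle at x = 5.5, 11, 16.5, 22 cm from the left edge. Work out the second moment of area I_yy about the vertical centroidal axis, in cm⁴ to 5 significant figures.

Decompose the section into non-overlapping parts with the origin at the bottom-left of its bounding rectangle.
Plate: 27.5 × 6, A = 165 cm², x = 13.75 cm, Ī = 10398.44 cm⁴.
Hole 1 (subtracted): ⌀1, A = 0.7853982 cm², x = 5.5 cm, Ī = 0.04908739 cm⁴.
Hole 2 (subtracted): ⌀1, A = 0.7853982 cm², x = 11 cm, Ī = 0.04908739 cm⁴.
Hole 3 (subtracted): ⌀1, A = 0.7853982 cm², x = 16.5 cm, Ī = 0.04908739 cm⁴.
Hole 4 (subtracted): ⌀1, A = 0.7853982 cm², x = 22 cm, Ī = 0.04908739 cm⁴.
By symmetry the centroid is at mid-width, x̄ = 13.75 cm.
Transfer each piece to the vertical centroidal axis using Ī + A·d² with d = x − 13.75:
  plate: d = 0 cm → contributes +10398.44 cm⁴
  hole 1: d = -8.25 cm → contributes −53.50525 cm⁴
  hole 2: d = -2.75 cm → contributes −5.988661 cm⁴
  hole 3: d = 2.75 cm → contributes −5.988661 cm⁴
  hole 4: d = 8.25 cm → contributes −53.50525 cm⁴
Total I = 10279.45 cm⁴.

I_yy ≈ 1.0279 × 10⁴ cm⁴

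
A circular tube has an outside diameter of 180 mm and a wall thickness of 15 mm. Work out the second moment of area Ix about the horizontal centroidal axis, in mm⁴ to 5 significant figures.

Ix ≈ 2.6679 × 10⁷ mm⁴

Decompose the section into non-overlapping parts with the origin at the bottom-left of its bounding rectangle.
Outer circle: ⌀180, A = 25446.9 mm², y = 90 mm, Ī = 51 529 974 mm⁴.
Bore (subtracted): ⌀150, A = 17671.46 mm², y = 90 mm, Ī = 24 850 489 mm⁴.
By symmetry the centroid is at mid-height, ȳ = 90 mm.
All pieces are centred on the horizontal centroidal axis, so I = ΣĪ (holes subtracted) = 26 679 485 mm⁴.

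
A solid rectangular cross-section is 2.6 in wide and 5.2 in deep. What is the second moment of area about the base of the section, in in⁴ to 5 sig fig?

The section: 2.6 × 5.2, A = 13.52 in², y = 2.6 in, Ī = 30.46507 in⁴.
Transfer it to the bottom edge using Ī + A·d² with d = y − 0:
  the section: d = 2.6 in → contributes +121.8603 in⁴
Total I = 121.8603 in⁴.

I_base ≈ 121.86 in⁴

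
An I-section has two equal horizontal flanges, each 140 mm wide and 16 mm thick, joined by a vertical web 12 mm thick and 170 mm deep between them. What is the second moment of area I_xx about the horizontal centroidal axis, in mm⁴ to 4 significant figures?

Treat the section as a set of non-overlapping primitives; coordinates are from the bounding-box lower-left.
Bottom flange: 140 × 16, A = 2 240 mm², y = 8 mm, Ī = 47786.7 mm⁴.
Web: 12 × 170, A = 2 040 mm², y = 101 mm, Ī = 4 913 000 mm⁴.
Top flange: 140 × 16, A = 2 240 mm², y = 194 mm, Ī = 47786.7 mm⁴.
By symmetry the centroid is at mid-height, ȳ = 101 mm.
Transfer each piece to the horizontal centroidal axis using Ī + A·d² with d = y − 101:
  bottom flange: d = -93 mm → contributes +19 421 547 mm⁴
  web: d = 0 mm → contributes +4 913 000 mm⁴
  top flange: d = 93 mm → contributes +19 421 547 mm⁴
Total I = 43 756 093 mm⁴.

I_xx ≈ 4.376 × 10⁷ mm⁴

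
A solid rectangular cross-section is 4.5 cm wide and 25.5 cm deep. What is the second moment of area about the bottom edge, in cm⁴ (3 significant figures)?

I_base ≈ 2.49 × 10⁴ cm⁴

The section: 4.5 × 25.5, A = 114.75 cm², y = 12.75 cm, Ī = 6 218 cm⁴.
Transfer it to a horizontal axis along the bottom face using Ī + A·d² with d = y − 0:
  the section: d = 12.75 cm → contributes +24 872 cm⁴
Total I = 24 872 cm⁴.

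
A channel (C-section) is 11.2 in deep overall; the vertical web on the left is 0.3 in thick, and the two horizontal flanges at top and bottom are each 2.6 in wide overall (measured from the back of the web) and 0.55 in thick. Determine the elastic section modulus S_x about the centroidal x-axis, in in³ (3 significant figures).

Treat the section as a set of non-overlapping primitives; coordinates are from the bounding-box lower-left.
Web: 0.3 × 11.2, A = 3.36 in², y = 5.6 in, Ī = 35.123 in⁴.
Top flange (beyond web): 2.3 × 0.55, A = 1.265 in², y = 10.925 in, Ī = 0.031889 in⁴.
Bottom flange (beyond web): 2.3 × 0.55, A = 1.265 in², y = 0.275 in, Ī = 0.031889 in⁴.
By symmetry the centroid is at mid-height, ȳ = 5.6 in.
Transfer each piece to the centroidal x-axis using Ī + A·d² with d = y − 5.6:
  web: d = 0 in → contributes +35.123 in⁴
  top flange (beyond web): d = 5.325 in → contributes +35.902 in⁴
  bottom flange (beyond web): d = -5.325 in → contributes +35.902 in⁴
Total I = 106.93 in⁴.
Extreme fibre distance c = 5.6 in; S = I/c = 19.094 in³.

S_x ≈ 19.1 in³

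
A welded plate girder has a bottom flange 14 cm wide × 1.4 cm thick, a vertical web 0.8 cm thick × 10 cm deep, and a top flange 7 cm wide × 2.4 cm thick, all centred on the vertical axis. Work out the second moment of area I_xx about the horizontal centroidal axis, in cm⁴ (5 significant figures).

I_xx ≈ 1359.2 cm⁴

Decompose the section into non-overlapping parts with the origin at the bottom-left of its bounding rectangle.
Bottom plate: 14 × 1.4, A = 19.6 cm², y = 0.7 cm, Ī = 3.201333 cm⁴.
Web plate: 0.8 × 10, A = 8 cm², y = 6.4 cm, Ī = 66.66667 cm⁴.
Top plate: 7 × 2.4, A = 16.8 cm², y = 12.6 cm, Ī = 8.064 cm⁴.
Centroid: ȳ = ΣA·y / ΣA = 6.22973 cm.
Transfer each piece to the horizontal centroidal axis using Ī + A·d² with d = y − 6.22973:
  bottom plate: d = -5.52973 cm → contributes +602.5284 cm⁴
  web plate: d = 0.1702703 cm → contributes +66.8986 cm⁴
  top plate: d = 6.37027 cm → contributes +689.8138 cm⁴
Total I = 1359.241 cm⁴.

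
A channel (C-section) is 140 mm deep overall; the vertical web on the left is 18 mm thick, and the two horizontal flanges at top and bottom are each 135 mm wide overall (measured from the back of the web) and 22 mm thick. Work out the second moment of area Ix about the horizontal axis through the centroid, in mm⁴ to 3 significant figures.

Treat the section as a set of non-overlapping primitives; coordinates are from the bounding-box lower-left.
Web: 18 × 140, A = 2 520 mm², y = 70 mm, Ī = 4 116 000 mm⁴.
Top flange (beyond web): 117 × 22, A = 2 574 mm², y = 129 mm, Ī = 103 818 mm⁴.
Bottom flange (beyond web): 117 × 22, A = 2 574 mm², y = 11 mm, Ī = 103 818 mm⁴.
By symmetry the centroid is at mid-height, ȳ = 70 mm.
Transfer each piece to the horizontal axis through the centroid using Ī + A·d² with d = y − 70:
  web: d = 0 mm → contributes +4 116 000 mm⁴
  top flange (beyond web): d = 59 mm → contributes +9 063 912 mm⁴
  bottom flange (beyond web): d = -59 mm → contributes +9 063 912 mm⁴
Total I = 22 243 824 mm⁴.

Ix ≈ 2.22 × 10⁷ mm⁴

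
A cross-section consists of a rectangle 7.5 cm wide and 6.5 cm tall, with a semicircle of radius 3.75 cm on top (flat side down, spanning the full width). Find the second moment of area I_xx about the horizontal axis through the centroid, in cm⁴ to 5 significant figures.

I_xx ≈ 549.67 cm⁴

Break the section into simple shapes (no overlaps), measuring from the bottom-left corner of the bounding box.
Rectangular body: 7.5 × 6.5, A = 48.75 cm², y = 3.25 cm, Ī = 171.6406 cm⁴.
Semicircular cap: semicircle r = 3.75, A = 22.08932 cm², y = 8.091549 cm, Ī = 21.70487 cm⁴.
Centroid: ȳ = ΣA·y / ΣA = 4.759706 cm.
Transfer each piece to the horizontal axis through the centroid using Ī + A·d² with d = y − 4.759706:
  rectangular body: d = -1.509706 cm → contributes +282.7522 cm⁴
  semicircular cap: d = 3.331843 cm → contributes +266.9224 cm⁴
Total I = 549.6747 cm⁴.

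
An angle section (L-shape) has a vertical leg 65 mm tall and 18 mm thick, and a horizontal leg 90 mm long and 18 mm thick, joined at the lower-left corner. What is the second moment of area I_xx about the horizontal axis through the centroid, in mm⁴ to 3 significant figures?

Decompose the section into non-overlapping parts with the origin at the bottom-left of its bounding rectangle.
Vertical leg: 18 × 65, A = 1 170 mm², y = 32.5 mm, Ī = 411 938 mm⁴.
Horizontal leg (remainder): 72 × 18, A = 1 296 mm², y = 9 mm, Ī = 34 992 mm⁴.
Centroid: ȳ = ΣA·y / ΣA = 20.15 mm.
Transfer each piece to the horizontal axis through the centroid using Ī + A·d² with d = y − 20.15:
  vertical leg: d = 12.35 mm → contributes +590 399 mm⁴
  horizontal leg (remainder): d = -11.15 mm → contributes +196 103 mm⁴
Total I = 786 503 mm⁴.

I_xx ≈ 7.87 × 10⁵ mm⁴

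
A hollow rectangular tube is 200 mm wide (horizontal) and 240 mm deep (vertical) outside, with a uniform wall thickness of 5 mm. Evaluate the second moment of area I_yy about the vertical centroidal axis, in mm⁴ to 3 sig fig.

I_yy ≈ 2.85 × 10⁷ mm⁴

Decompose the section into non-overlapping parts with the origin at the bottom-left of its bounding rectangle.
Outer rectangle: 200 × 240, A = 48 000 mm², x = 100 mm, Ī = 160 000 000 mm⁴.
Inner void (subtracted): 190 × 230, A = 43 700 mm², x = 100 mm, Ī = 131 464 167 mm⁴.
By symmetry the centroid is at mid-width, x̄ = 100 mm.
All pieces are centred on the vertical centroidal axis, so I = ΣĪ (holes subtracted) = 28 535 833 mm⁴.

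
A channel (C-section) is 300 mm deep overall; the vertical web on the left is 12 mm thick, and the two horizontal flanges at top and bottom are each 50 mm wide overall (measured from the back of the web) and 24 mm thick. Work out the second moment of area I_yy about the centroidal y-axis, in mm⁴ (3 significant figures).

I_yy ≈ 1.02 × 10⁶ mm⁴

Split into non-overlapping primitives; take the origin at the lower-left of the bounding box.
Web: 12 × 300, A = 3 600 mm², x = 6 mm, Ī = 43 200 mm⁴.
Top flange (beyond web): 38 × 24, A = 912 mm², x = 31 mm, Ī = 109 744 mm⁴.
Bottom flange (beyond web): 38 × 24, A = 912 mm², x = 31 mm, Ī = 109 744 mm⁴.
Centroid: x̄ = ΣA·x / ΣA = 14.407 mm.
Transfer each piece to the centroidal y-axis using Ī + A·d² with d = x − 14.407:
  web: d = -8.4071 mm → contributes +297 644 mm⁴
  top flange (beyond web): d = 16.593 mm → contributes +360 840 mm⁴
  bottom flange (beyond web): d = 16.593 mm → contributes +360 840 mm⁴
Total I = 1 019 325 mm⁴.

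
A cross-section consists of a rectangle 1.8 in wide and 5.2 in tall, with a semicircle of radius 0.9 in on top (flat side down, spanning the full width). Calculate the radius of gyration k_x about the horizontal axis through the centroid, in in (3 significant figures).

Decompose the section into non-overlapping parts with the origin at the bottom-left of its bounding rectangle.
Rectangular body: 1.8 × 5.2, A = 9.36 in², y = 2.6 in, Ī = 21.091 in⁴.
Semicircular cap: semicircle r = 0.9, A = 1.2723 in², y = 5.582 in, Ī = 0.072012 in⁴.
Centroid: ȳ = ΣA·y / ΣA = 2.9568 in.
Transfer each piece to the horizontal axis through the centroid using Ī + A·d² with d = y − 2.9568:
  rectangular body: d = -0.35684 in → contributes +22.283 in⁴
  semicircular cap: d = 2.6251 in → contributes +8.8401 in⁴
Total I = 31.123 in⁴.
Radius of gyration: k = √(I/A) = √(31.123 / 10.632) = 1.7109 in.

k_x ≈ 1.71 in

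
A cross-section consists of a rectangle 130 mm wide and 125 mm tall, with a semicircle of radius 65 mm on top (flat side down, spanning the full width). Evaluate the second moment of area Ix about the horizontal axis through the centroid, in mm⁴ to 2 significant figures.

Ix ≈ 6.1 × 10⁷ mm⁴

Break the section into simple shapes (no overlaps), measuring from the bottom-left corner of the bounding box.
Rectangular body: 130 × 125, A = 16 250 mm², y = 62.5 mm, Ī = 21 158 854 mm⁴.
Semicircular cap: semicircle r = 65, A = 6 637 mm², y = 152.6 mm, Ī = 1 959 230 mm⁴.
Centroid: ȳ = ΣA·y / ΣA = 88.62 mm.
Transfer each piece to the horizontal axis through the centroid using Ī + A·d² with d = y − 88.62:
  rectangular body: d = -26.12 mm → contributes +32 248 210 mm⁴
  semicircular cap: d = 63.96 mm → contributes +29 111 934 mm⁴
Total I = 61 360 144 mm⁴.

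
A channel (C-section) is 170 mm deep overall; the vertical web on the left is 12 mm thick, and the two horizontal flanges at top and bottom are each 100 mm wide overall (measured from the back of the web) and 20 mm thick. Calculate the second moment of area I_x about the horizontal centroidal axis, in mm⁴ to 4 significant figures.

I_x ≈ 2.483 × 10⁷ mm⁴

Treat the section as a set of non-overlapping primitives; coordinates are from the bounding-box lower-left.
Web: 12 × 170, A = 2 040 mm², y = 85 mm, Ī = 4 913 000 mm⁴.
Top flange (beyond web): 88 × 20, A = 1 760 mm², y = 160 mm, Ī = 58666.7 mm⁴.
Bottom flange (beyond web): 88 × 20, A = 1 760 mm², y = 10 mm, Ī = 58666.7 mm⁴.
By symmetry the centroid is at mid-height, ȳ = 85 mm.
Transfer each piece to the horizontal centroidal axis using Ī + A·d² with d = y − 85:
  web: d = 0 mm → contributes +4 913 000 mm⁴
  top flange (beyond web): d = 75 mm → contributes +9 958 667 mm⁴
  bottom flange (beyond web): d = -75 mm → contributes +9 958 667 mm⁴
Total I = 24 830 333 mm⁴.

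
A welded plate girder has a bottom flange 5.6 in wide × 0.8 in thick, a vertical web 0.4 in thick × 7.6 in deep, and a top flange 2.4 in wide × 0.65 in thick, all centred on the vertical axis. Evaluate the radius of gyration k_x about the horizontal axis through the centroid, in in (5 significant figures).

k_x ≈ 3.3781 in

Treat the section as a set of non-overlapping primitives; coordinates are from the bounding-box lower-left.
Bottom plate: 5.6 × 0.8, A = 4.48 in², y = 0.4 in, Ī = 0.2389333 in⁴.
Web plate: 0.4 × 7.6, A = 3.04 in², y = 4.6 in, Ī = 14.63253 in⁴.
Top plate: 2.4 × 0.65, A = 1.56 in², y = 8.725 in, Ī = 0.054925 in⁴.
Centroid: ȳ = ΣA·y / ΣA = 3.236454 in.
Transfer each piece to the horizontal axis through the centroid using Ī + A·d² with d = y − 3.236454:
  bottom plate: d = -2.836454 in → contributes +36.28264 in⁴
  web plate: d = 1.363546 in → contributes +20.28468 in⁴
  top plate: d = 5.488546 in → contributes +47.04858 in⁴
Total I = 103.6159 in⁴.
Radius of gyration: k = √(I/A) = √(103.6159 / 9.08) = 3.378083 in.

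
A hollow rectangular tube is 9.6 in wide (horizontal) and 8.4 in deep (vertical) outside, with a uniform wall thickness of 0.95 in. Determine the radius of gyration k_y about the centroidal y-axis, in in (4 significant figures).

k_y ≈ 3.487 in

Split into non-overlapping primitives; take the origin at the lower-left of the bounding box.
Outer rectangle: 9.6 × 8.4, A = 80.64 in², x = 4.8 in, Ī = 619.315 in⁴.
Inner void (subtracted): 7.7 × 6.5, A = 50.05 in², x = 4.8 in, Ī = 247.289 in⁴.
By symmetry the centroid is at mid-width, x̄ = 4.8 in.
All pieces are centred on the centroidal y-axis, so I = ΣĪ (holes subtracted) = 372.026 in⁴.
Radius of gyration: k = √(I/A) = √(372.026 / 30.59) = 3.48736 in.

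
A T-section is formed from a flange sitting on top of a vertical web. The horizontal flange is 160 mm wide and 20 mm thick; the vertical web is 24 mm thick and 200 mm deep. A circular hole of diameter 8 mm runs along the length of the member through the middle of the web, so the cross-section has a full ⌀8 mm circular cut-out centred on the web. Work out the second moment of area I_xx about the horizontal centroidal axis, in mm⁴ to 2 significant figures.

I_xx ≈ 3.9 × 10⁷ mm⁴

Treat the section as a set of non-overlapping primitives; coordinates are from the bounding-box lower-left.
Flange: 160 × 20, A = 3 200 mm², y = 210 mm, Ī = 106 667 mm⁴.
Web: 24 × 200, A = 4 800 mm², y = 100 mm, Ī = 16 000 000 mm⁴.
Hole (subtracted): ⌀8, A = 50.27 mm², y = 100 mm, Ī = 201.1 mm⁴.
Centroid: ȳ = ΣA·y / ΣA = 144.3 mm.
Transfer each piece to the horizontal centroidal axis using Ī + A·d² with d = y − 144.3:
  flange: d = 65.72 mm → contributes +13 928 599 mm⁴
  web: d = -44.28 mm → contributes +25 410 687 mm⁴
  hole: d = -44.28 mm → contributes −98 750 mm⁴
Total I = 39 240 536 mm⁴.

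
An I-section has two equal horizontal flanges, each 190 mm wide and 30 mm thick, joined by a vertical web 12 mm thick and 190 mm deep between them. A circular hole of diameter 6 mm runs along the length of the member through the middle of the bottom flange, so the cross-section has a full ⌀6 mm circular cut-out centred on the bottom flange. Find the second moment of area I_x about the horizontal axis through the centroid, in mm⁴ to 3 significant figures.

I_x ≈ 1.45 × 10⁸ mm⁴

Split into non-overlapping primitives; take the origin at the lower-left of the bounding box.
Bottom flange: 190 × 30, A = 5 700 mm², y = 15 mm, Ī = 427 500 mm⁴.
Web: 12 × 190, A = 2 280 mm², y = 125 mm, Ī = 6 859 000 mm⁴.
Top flange: 190 × 30, A = 5 700 mm², y = 235 mm, Ī = 427 500 mm⁴.
Hole (subtracted): ⌀6, A = 28.274 mm², y = 15 mm, Ī = 63.617 mm⁴.
Centroid: ȳ = ΣA·y / ΣA = 125.23 mm.
Transfer each piece to the horizontal axis through the centroid using Ī + A·d² with d = y − 125.23:
  bottom flange: d = -110.23 mm → contributes +69 683 486 mm⁴
  web: d = -0.22782 mm → contributes +6 859 118 mm⁴
  top flange: d = 109.77 mm → contributes +69 112 106 mm⁴
  hole: d = -110.23 mm → contributes −343 602 mm⁴
Total I = 145 311 108 mm⁴.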